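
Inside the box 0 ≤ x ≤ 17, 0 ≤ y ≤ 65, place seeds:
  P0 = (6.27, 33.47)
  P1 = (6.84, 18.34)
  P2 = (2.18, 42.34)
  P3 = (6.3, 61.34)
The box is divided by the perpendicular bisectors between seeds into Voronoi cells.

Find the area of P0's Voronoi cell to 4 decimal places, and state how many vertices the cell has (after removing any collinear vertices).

Area of P0's cell: 236.2651 (4 vertices)

1. box [0,17]×[0,65]: [(0, 0) (17, 0) (17, 65) (0, 65)]
2. ⊥bis P0·P1 via (6.555,25.905): [(0, 25.6581) (17, 26.2985) (17, 65) (0, 65)]  |A|=663.3693
3. ⊥bis P0·P2 via (4.225,37.905): [(0, 35.9568) (0, 25.6581) (17, 26.2985) (17, 43.7956)]  |A|=236.2651
4. ⊥bis P0·P3 via (6.285,47.405): [(0, 35.9568) (0, 25.6581) (17, 26.2985) (17, 43.7956)]  |A|=236.2651
5. canonical 4-gon: [(0, 35.9568) (0, 25.6581) (17, 26.2985) (17, 43.7956)]
6. shoelace: 236.2651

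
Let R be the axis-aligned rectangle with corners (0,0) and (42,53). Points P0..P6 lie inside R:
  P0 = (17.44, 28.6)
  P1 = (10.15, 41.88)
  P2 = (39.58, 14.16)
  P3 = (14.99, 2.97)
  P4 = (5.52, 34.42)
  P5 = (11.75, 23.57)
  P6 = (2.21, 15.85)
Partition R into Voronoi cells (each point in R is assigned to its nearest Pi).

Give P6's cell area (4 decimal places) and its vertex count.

Area of P6's cell: 166.2249 (4 vertices)

1. box [0,42]×[0,53]: [(0, 0) (42, 0) (42, 53) (0, 53)]
2. ⊥bis P6·P0 via (9.825,22.225): [(0, 33.9611) (0, 0) (28.431, 0)]  |A|=482.7727
3. ⊥bis P6·P1 via (6.18,28.865): [(3.6099, 29.649) (0, 30.7501) (0, 0) (28.431, 0)]  |A|=476.9771
4. ⊥bis P6·P2 via (20.895,15.005): [(20.6374, 9.3094) (3.6099, 29.649) (0, 30.7501) (0, 0) (20.2164, 0)]  |A|=438.7406
5. ⊥bis P6·P3 via (8.6,9.41): [(15.1295, 15.8888) (3.6099, 29.649) (0, 30.7501) (0, 0.8768)]  |A|=244.4781
6. ⊥bis P6·P4 via (3.865,25.135): [(15.1295, 15.8888) (8.0069, 24.3967) (0, 25.8239) (0, 0.8768)]  |A|=217.6971
7. ⊥bis P6·P5 via (6.98,19.71): [(12.3245, 13.1056) (2.375, 25.4006) (0, 25.8239) (0, 0.8768)]  |A|=166.2249
8. canonical 4-gon: [(12.3245, 13.1056) (2.375, 25.4006) (0, 25.8239) (0, 0.8768)]
9. shoelace: 166.2249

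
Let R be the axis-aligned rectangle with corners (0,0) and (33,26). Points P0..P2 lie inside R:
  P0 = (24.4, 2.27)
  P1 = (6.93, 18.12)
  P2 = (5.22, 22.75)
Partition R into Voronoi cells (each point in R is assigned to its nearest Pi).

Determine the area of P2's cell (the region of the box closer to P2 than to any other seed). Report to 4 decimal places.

1. box [0,33]×[0,26]: [(0, 0) (33, 0) (33, 26) (0, 26)]
2. ⊥bis P2·P0 via (14.81,12.51): [(0, 0) (1.4521, 0) (29.2143, 26) (0, 26)]  |A|=398.6635
3. ⊥bis P2·P1 via (6.075,20.435): [(0, 18.1913) (21.1428, 26) (0, 26)]  |A|=82.5487
4. canonical 3-gon: [(0, 18.1913) (21.1428, 26) (0, 26)]
5. shoelace: 82.5487

Area of P2's cell: 82.5487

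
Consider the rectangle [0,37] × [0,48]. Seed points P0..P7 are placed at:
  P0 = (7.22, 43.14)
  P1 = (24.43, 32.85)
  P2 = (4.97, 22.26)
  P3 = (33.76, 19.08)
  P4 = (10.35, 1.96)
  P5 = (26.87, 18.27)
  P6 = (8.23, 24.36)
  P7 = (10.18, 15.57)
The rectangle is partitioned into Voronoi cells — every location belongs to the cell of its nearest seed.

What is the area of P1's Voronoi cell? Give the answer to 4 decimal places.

Area of P1's cell: 430.1425

1. box [0,37]×[0,48]: [(0, 0) (37, 0) (37, 48) (0, 48)]
2. ⊥bis P1·P0 via (15.825,37.995): [(0, 11.5277) (0, 0) (37, 0) (37, 48) (21.8071, 48)]  |A|=1378.3233
3. ⊥bis P1·P2 via (14.7,27.555): [(12.2618, 32.0355) (29.6952, 0) (37, 0) (37, 48) (21.8071, 48)]  |A|=831.9975
4. ⊥bis P1·P3 via (29.095,25.965): [(12.2618, 32.0355) (19.2101, 19.2674) (37, 31.3211) (37, 48) (21.8071, 48)]  |A|=483.0256
5. ⊥bis P1·P4 via (17.39,17.405): [(12.2618, 32.0355) (19.2101, 19.2674) (37, 31.3211) (37, 48) (21.8071, 48)]  |A|=483.0256
6. ⊥bis P1·P5 via (25.65,25.56): [(12.2618, 32.0355) (16.609, 24.047) (29.4312, 26.1928) (37, 31.3211) (37, 48) (21.8071, 48)]  |A|=449.5926
7. ⊥bis P1·P6 via (16.33,28.605): [(13.4717, 34.0591) (18.5486, 24.3716) (29.4312, 26.1928) (37, 31.3211) (37, 48) (21.8071, 48)]  |A|=430.1425
8. ⊥bis P1·P7 via (17.305,24.21): [(13.4717, 34.0591) (18.5486, 24.3716) (29.4312, 26.1928) (37, 31.3211) (37, 48) (21.8071, 48)]  |A|=430.1425
9. canonical 6-gon: [(13.4717, 34.0591) (18.5486, 24.3716) (29.4312, 26.1928) (37, 31.3211) (37, 48) (21.8071, 48)]
10. shoelace: 430.1425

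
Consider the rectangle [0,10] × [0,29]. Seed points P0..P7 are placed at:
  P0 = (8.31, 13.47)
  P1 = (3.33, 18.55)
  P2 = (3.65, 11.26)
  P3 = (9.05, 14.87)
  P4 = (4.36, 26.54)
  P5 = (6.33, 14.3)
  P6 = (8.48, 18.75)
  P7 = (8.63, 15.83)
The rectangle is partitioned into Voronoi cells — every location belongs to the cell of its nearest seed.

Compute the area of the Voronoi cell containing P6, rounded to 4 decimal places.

Area of P6's cell: 25.5908

1. box [0,10]×[0,29]: [(0, 0) (10, 0) (10, 29) (0, 29)]
2. ⊥bis P6·P0 via (8.395,16.11): [(0, 16.3803) (10, 16.0583) (10, 29) (0, 29)]  |A|=127.8069
3. ⊥bis P6·P1 via (5.905,18.65): [(6.0006, 16.1871) (10, 16.0583) (10, 29) (5.5031, 29)]  |A|=54.6886
4. ⊥bis P6·P2 via (6.065,15.005): [(6.0006, 16.1871) (10, 16.0583) (10, 29) (5.5031, 29)]  |A|=54.6886
5. ⊥bis P6·P3 via (8.765,16.81): [(5.9923, 16.4027) (10, 16.9914) (10, 29) (5.5031, 29)]  |A|=52.3883
6. ⊥bis P6·P4 via (6.42,22.645): [(5.7633, 22.2977) (5.9923, 16.4027) (10, 16.9914) (10, 24.5384)]  |A|=27.8672
7. ⊥bis P6·P5 via (7.405,16.525): [(5.7633, 22.2977) (5.9604, 17.2229) (7.2698, 16.5903) (10, 16.9914) (10, 24.5384)]  |A|=27.3403
8. ⊥bis P6·P7 via (8.555,17.29): [(5.7633, 22.2977) (5.9604, 17.2229) (6.0843, 17.1631) (10, 17.3642) (10, 24.5384)]  |A|=25.5908
9. canonical 5-gon: [(5.7633, 22.2977) (5.9604, 17.2229) (6.0843, 17.1631) (10, 17.3642) (10, 24.5384)]
10. shoelace: 25.5908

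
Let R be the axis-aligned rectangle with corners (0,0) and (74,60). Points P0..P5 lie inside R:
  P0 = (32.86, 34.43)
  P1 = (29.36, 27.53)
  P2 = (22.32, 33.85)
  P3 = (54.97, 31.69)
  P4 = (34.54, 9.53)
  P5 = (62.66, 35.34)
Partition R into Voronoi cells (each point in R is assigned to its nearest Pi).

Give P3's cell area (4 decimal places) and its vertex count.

Area of P3's cell: 707.9149 (6 vertices)

1. box [0,74]×[0,60]: [(0, 0) (74, 0) (74, 60) (0, 60)]
2. ⊥bis P3·P0 via (43.915,33.06): [(39.818, 0) (74, 0) (74, 60) (47.2536, 60)]  |A|=1827.8528
3. ⊥bis P3·P1 via (42.165,29.61): [(42.9152, 24.9919) (46.9747, 0) (74, 0) (74, 60) (47.2536, 60)]  |A|=1738.4227
4. ⊥bis P3·P2 via (38.645,32.77): [(42.9152, 24.9919) (46.9747, 0) (74, 0) (74, 60) (47.2536, 60)]  |A|=1738.4227
5. ⊥bis P3·P4 via (44.755,20.61): [(42.9152, 24.9919) (43.4282, 21.8332) (67.1102, 0) (74, 0) (74, 60) (47.2536, 60)]  |A|=1518.6117
6. ⊥bis P3·P5 via (58.815,33.515): [(47.0446, 58.3135) (42.9152, 24.9919) (43.4282, 21.8332) (67.1102, 0) (74, 0) (74, 1.5225)]  |A|=707.9149
7. canonical 6-gon: [(47.0446, 58.3135) (42.9152, 24.9919) (43.4282, 21.8332) (67.1102, 0) (74, 0) (74, 1.5225)]
8. shoelace: 707.9149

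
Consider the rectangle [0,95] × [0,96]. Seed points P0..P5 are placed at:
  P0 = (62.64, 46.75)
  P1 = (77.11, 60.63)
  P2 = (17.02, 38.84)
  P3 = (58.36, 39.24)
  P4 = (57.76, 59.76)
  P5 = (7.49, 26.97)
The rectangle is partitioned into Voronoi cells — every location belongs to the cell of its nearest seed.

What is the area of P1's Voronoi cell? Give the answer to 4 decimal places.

Area of P1's cell: 1520.6713

1. box [0,95]×[0,96]: [(0, 0) (95, 0) (95, 96) (0, 96)]
2. ⊥bis P1·P0 via (69.875,53.69): [(95, 27.497) (95, 96) (29.2901, 96)]  |A|=2250.6608
3. ⊥bis P1·P2 via (47.065,49.735): [(30.8949, 94.327) (95, 27.497) (95, 96) (30.2883, 96)]  |A|=2249.8258
4. ⊥bis P1·P3 via (67.735,49.935): [(30.8949, 94.327) (95, 27.497) (95, 96) (30.2883, 96)]  |A|=2249.8258
5. ⊥bis P1·P4 via (67.435,60.195): [(67.6219, 56.0389) (95, 27.497) (95, 96) (65.8252, 96)]  |A|=1520.6713
6. ⊥bis P1·P5 via (42.3,43.8): [(67.6219, 56.0389) (95, 27.497) (95, 96) (65.8252, 96)]  |A|=1520.6713
7. canonical 4-gon: [(67.6219, 56.0389) (95, 27.497) (95, 96) (65.8252, 96)]
8. shoelace: 1520.6713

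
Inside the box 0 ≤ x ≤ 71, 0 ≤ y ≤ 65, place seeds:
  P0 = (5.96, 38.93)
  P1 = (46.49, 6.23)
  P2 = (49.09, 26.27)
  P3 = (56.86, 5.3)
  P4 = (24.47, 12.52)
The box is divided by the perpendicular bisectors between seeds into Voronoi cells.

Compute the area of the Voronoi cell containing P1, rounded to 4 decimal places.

Area of P1's cell: 277.6130

1. box [0,71]×[0,65]: [(0, 0) (71, 0) (71, 65) (0, 65)]
2. ⊥bis P1·P0 via (26.225,22.58): [(8.0072, 0) (71, 0) (71, 65) (60.4499, 65)]  |A|=2390.1441
3. ⊥bis P1·P2 via (47.79,16.25): [(23.6453, 19.3826) (8.0072, 0) (71, 0) (71, 13.2387)]  |A|=923.9383
4. ⊥bis P1·P3 via (51.675,5.765): [(52.5598, 15.6312) (23.6453, 19.3826) (8.0072, 0) (51.158, 0)]  |A|=646.7992
5. ⊥bis P1·P4 via (35.48,9.375): [(52.5598, 15.6312) (37.8136, 17.5443) (32.802, 0) (51.158, 0)]  |A|=277.613
6. canonical 4-gon: [(52.5598, 15.6312) (37.8136, 17.5443) (32.802, 0) (51.158, 0)]
7. shoelace: 277.613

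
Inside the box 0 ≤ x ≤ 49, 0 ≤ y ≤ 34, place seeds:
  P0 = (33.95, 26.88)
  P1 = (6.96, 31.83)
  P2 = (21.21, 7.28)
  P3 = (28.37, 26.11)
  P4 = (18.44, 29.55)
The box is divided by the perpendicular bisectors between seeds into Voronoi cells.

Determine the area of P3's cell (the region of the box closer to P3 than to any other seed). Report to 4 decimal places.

Area of P3's cell: 159.1714

1. box [0,49]×[0,34]: [(0, 0) (49, 0) (49, 34) (0, 34)]
2. ⊥bis P3·P0 via (31.16,26.495): [(0, 0) (34.8161, 0) (30.1244, 34) (0, 34)]  |A|=1103.9882
3. ⊥bis P3·P1 via (17.665,28.97): [(9.9252, 0) (34.8161, 0) (30.1244, 34) (19.0088, 34)]  |A|=612.109
4. ⊥bis P3·P2 via (24.79,16.695): [(15.345, 20.2864) (32.94, 13.596) (30.1244, 34) (19.0088, 34)]  |A|=246.3015
5. ⊥bis P3·P4 via (23.405,27.83): [(20.1577, 18.4564) (32.94, 13.596) (30.1244, 34) (25.5424, 34)]  |A|=159.1714
6. canonical 4-gon: [(20.1577, 18.4564) (32.94, 13.596) (30.1244, 34) (25.5424, 34)]
7. shoelace: 159.1714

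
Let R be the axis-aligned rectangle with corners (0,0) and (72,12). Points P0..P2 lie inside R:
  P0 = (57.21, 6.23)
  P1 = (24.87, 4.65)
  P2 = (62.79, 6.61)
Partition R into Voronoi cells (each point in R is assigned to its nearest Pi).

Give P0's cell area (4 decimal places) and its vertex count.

1. box [0,72]×[0,12]: [(0, 0) (72, 0) (72, 12) (0, 12)]
2. ⊥bis P0·P1 via (41.04,5.44): [(41.3058, 0) (72, 0) (72, 12) (40.7195, 12)]  |A|=371.8483
3. ⊥bis P0·P2 via (60,6.42): [(41.3058, 0) (60.4372, 0) (59.62, 12) (40.7195, 12)]  |A|=228.1915
4. canonical 4-gon: [(41.3058, 0) (60.4372, 0) (59.62, 12) (40.7195, 12)]
5. shoelace: 228.1915

Area of P0's cell: 228.1915 (4 vertices)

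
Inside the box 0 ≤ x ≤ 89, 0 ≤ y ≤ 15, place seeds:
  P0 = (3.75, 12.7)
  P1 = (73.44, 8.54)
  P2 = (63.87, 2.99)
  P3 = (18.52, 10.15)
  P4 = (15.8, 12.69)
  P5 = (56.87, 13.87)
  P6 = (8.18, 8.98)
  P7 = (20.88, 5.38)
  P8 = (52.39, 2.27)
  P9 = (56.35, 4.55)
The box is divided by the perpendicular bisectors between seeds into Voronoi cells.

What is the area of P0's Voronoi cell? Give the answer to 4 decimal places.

1. box [0,89]×[0,15]: [(0, 0) (89, 0) (89, 15) (0, 15)]
2. ⊥bis P0·P1 via (38.595,10.62): [(0, 0) (37.9611, 0) (38.8565, 15) (0, 15)]  |A|=576.1314
3. ⊥bis P0·P2 via (33.81,7.845): [(0, 0) (32.543, 0) (34.9656, 15) (0, 15)]  |A|=506.3142
4. ⊥bis P0·P3 via (11.135,11.425): [(0, 0) (9.1625, 0) (11.7522, 15) (0, 15)]  |A|=156.8604
5. ⊥bis P0·P4 via (9.775,12.695): [(0, 0) (9.1625, 0) (9.7674, 3.5035) (9.7769, 15) (0, 15)]  |A|=145.5059
6. ⊥bis P0·P5 via (30.31,13.285): [(0, 0) (9.1625, 0) (9.7674, 3.5035) (9.7769, 15) (0, 15)]  |A|=145.5059
7. ⊥bis P0·P6 via (5.965,10.84): [(0, 3.7365) (9.4583, 15) (0, 15)]  |A|=53.2665
8. ⊥bis P0·P7 via (12.315,9.04): [(0, 3.7365) (9.4583, 15) (0, 15)]  |A|=53.2665
9. ⊥bis P0·P8 via (28.07,7.485): [(0, 3.7365) (9.4583, 15) (0, 15)]  |A|=53.2665
10. ⊥bis P0·P9 via (30.05,8.625): [(0, 3.7365) (9.4583, 15) (0, 15)]  |A|=53.2665
11. canonical 3-gon: [(0, 3.7365) (9.4583, 15) (0, 15)]
12. shoelace: 53.2665

Area of P0's cell: 53.2665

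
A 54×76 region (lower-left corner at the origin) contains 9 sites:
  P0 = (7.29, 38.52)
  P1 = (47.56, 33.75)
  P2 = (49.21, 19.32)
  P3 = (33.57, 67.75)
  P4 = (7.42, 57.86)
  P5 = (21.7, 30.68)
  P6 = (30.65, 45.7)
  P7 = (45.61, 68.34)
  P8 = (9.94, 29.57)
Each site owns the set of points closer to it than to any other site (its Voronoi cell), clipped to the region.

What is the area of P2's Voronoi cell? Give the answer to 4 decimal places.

1. box [0,54]×[0,76]: [(0, 0) (54, 0) (54, 76) (0, 76)]
2. ⊥bis P2·P0 via (28.25,28.92): [(15.0042, 0) (54, 0) (54, 76) (49.8134, 76)]  |A|=1640.9328
3. ⊥bis P2·P1 via (48.385,26.535): [(25.9845, 23.9736) (15.0042, 0) (54, 0) (54, 27.177)]  |A|=848.1247
4. ⊥bis P2·P3 via (41.39,43.535): [(25.9845, 23.9736) (15.0042, 0) (54, 0) (54, 27.177)]  |A|=848.1247
5. ⊥bis P2·P4 via (28.315,38.59): [(25.9845, 23.9736) (15.0042, 0) (54, 0) (54, 27.177)]  |A|=848.1247
6. ⊥bis P2·P5 via (35.455,25): [(35.4795, 25.0593) (25.1315, 0) (54, 0) (54, 27.177)]  |A|=613.379
7. ⊥bis P2·P6 via (39.93,32.51): [(35.4795, 25.0593) (25.1315, 0) (54, 0) (54, 27.177)]  |A|=613.379
8. ⊥bis P2·P7 via (47.41,43.83): [(35.4795, 25.0593) (25.1315, 0) (54, 0) (54, 27.177)]  |A|=613.379
9. ⊥bis P2·P8 via (29.575,24.445): [(35.4795, 25.0593) (25.1315, 0) (54, 0) (54, 27.177)]  |A|=613.379
10. canonical 4-gon: [(35.4795, 25.0593) (25.1315, 0) (54, 0) (54, 27.177)]
11. shoelace: 613.379

Area of P2's cell: 613.3790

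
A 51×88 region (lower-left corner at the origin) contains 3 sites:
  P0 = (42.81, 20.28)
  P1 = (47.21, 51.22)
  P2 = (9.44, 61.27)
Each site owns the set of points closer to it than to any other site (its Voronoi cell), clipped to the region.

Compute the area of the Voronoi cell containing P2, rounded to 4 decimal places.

1. box [0,51]×[0,88]: [(0, 0) (51, 0) (51, 88) (0, 88)]
2. ⊥bis P2·P0 via (26.125,40.775): [(0, 19.5066) (51, 61.0258) (51, 88) (0, 88)]  |A|=2434.4245
3. ⊥bis P2·P1 via (28.325,56.245): [(0, 19.5066) (23.6788, 38.7835) (36.7745, 88) (0, 88)]  |A|=1715.8755
4. canonical 4-gon: [(0, 19.5066) (23.6788, 38.7835) (36.7745, 88) (0, 88)]
5. shoelace: 1715.8755

Area of P2's cell: 1715.8755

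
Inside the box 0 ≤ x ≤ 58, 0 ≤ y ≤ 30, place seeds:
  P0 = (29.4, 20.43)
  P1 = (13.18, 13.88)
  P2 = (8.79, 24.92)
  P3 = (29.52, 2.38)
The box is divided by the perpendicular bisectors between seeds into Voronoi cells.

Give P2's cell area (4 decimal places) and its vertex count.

1. box [0,58]×[0,30]: [(0, 0) (58, 0) (58, 30) (0, 30)]
2. ⊥bis P2·P0 via (19.095,22.675): [(0, 0) (14.1551, 0) (20.6908, 30) (0, 30)]  |A|=522.6888
3. ⊥bis P2·P1 via (10.985,19.4): [(0, 15.0319) (19.0831, 22.6201) (20.6908, 30) (0, 30)]  |A|=219.1663
4. ⊥bis P2·P3 via (19.155,13.65): [(0, 15.0319) (19.0831, 22.6201) (20.6908, 30) (0, 30)]  |A|=219.1663
5. canonical 4-gon: [(0, 15.0319) (19.0831, 22.6201) (20.6908, 30) (0, 30)]
6. shoelace: 219.1663

Area of P2's cell: 219.1663 (4 vertices)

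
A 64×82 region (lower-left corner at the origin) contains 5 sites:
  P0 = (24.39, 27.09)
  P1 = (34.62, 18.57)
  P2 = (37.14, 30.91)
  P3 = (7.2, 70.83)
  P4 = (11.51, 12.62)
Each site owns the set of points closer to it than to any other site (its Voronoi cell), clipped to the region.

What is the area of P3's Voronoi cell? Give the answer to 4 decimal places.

Area of P3's cell: 1419.0893

1. box [0,64]×[0,82]: [(0, 0) (64, 0) (64, 82) (0, 82)]
2. ⊥bis P3·P0 via (15.795,48.96): [(0, 42.7525) (64, 67.9048) (64, 82) (0, 82)]  |A|=1706.9676
3. ⊥bis P3·P1 via (20.91,44.7): [(0, 42.7525) (64, 67.9048) (64, 82) (0, 82)]  |A|=1706.9676
4. ⊥bis P3·P2 via (22.17,50.87): [(0, 42.7525) (23.8378, 52.1209) (63.6767, 82) (0, 82)]  |A|=1419.0893
5. ⊥bis P3·P4 via (9.355,41.725): [(0, 42.7525) (23.8378, 52.1209) (63.6767, 82) (0, 82)]  |A|=1419.0893
6. canonical 4-gon: [(0, 42.7525) (23.8378, 52.1209) (63.6767, 82) (0, 82)]
7. shoelace: 1419.0893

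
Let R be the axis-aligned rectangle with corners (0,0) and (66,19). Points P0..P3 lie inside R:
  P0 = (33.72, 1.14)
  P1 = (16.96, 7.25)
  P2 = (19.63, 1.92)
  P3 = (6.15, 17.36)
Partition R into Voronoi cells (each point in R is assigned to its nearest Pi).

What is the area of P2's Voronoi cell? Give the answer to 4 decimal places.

1. box [0,66]×[0,19]: [(0, 0) (66, 0) (66, 19) (0, 19)]
2. ⊥bis P2·P0 via (26.675,1.53): [(0, 0) (26.5903, 0) (27.6421, 19) (0, 19)]  |A|=515.2079
3. ⊥bis P2·P1 via (18.295,4.585): [(9.1422, 0) (26.5903, 0) (27.088, 8.9897)]  |A|=78.427
4. ⊥bis P2·P3 via (12.89,9.64): [(9.1422, 0) (26.5903, 0) (27.088, 8.9897)]  |A|=78.427
5. canonical 3-gon: [(9.1422, 0) (26.5903, 0) (27.088, 8.9897)]
6. shoelace: 78.427

Area of P2's cell: 78.4270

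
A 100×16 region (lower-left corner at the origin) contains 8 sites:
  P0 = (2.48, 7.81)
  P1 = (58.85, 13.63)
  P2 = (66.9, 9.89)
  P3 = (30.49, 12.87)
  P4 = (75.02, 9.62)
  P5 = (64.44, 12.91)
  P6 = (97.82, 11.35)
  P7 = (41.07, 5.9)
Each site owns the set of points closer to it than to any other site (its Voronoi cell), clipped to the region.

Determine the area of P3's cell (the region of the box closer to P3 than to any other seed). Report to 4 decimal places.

Area of P3's cell: 287.3577

1. box [0,100]×[0,16]: [(0, 0) (100, 0) (100, 16) (0, 16)]
2. ⊥bis P3·P0 via (16.485,10.34): [(18.3529, 0) (100, 0) (100, 16) (15.4625, 16)]  |A|=1329.4765
3. ⊥bis P3·P1 via (44.67,13.25): [(18.3529, 0) (45.0251, 0) (44.5963, 16) (15.4625, 16)]  |A|=446.4475
4. ⊥bis P3·P2 via (48.695,11.38): [(18.3529, 0) (45.0251, 0) (44.5963, 16) (15.4625, 16)]  |A|=446.4475
5. ⊥bis P3·P4 via (52.755,11.245): [(18.3529, 0) (45.0251, 0) (44.5963, 16) (15.4625, 16)]  |A|=446.4475
6. ⊥bis P3·P5 via (47.465,12.89): [(18.3529, 0) (45.0251, 0) (44.5963, 16) (15.4625, 16)]  |A|=446.4475
7. ⊥bis P3·P6 via (64.155,12.11): [(18.3529, 0) (45.0251, 0) (44.5963, 16) (15.4625, 16)]  |A|=446.4475
8. ⊥bis P3·P7 via (35.78,9.385): [(18.3529, 0) (29.5973, 0) (40.1379, 16) (15.4625, 16)]  |A|=287.3577
9. canonical 4-gon: [(18.3529, 0) (29.5973, 0) (40.1379, 16) (15.4625, 16)]
10. shoelace: 287.3577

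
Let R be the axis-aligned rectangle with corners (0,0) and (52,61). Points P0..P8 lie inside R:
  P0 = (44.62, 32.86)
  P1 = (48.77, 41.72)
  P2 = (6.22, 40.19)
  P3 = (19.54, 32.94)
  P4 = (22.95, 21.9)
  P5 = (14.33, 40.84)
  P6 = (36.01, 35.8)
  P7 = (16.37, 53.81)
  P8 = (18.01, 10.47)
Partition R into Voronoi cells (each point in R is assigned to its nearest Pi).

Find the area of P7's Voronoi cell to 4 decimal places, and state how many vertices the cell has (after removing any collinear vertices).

1. box [0,52]×[0,61]: [(0, 0) (52, 0) (52, 61) (0, 61)]
2. ⊥bis P7·P0 via (30.495,43.335): [(0, 2.2141) (43.5952, 61) (0, 61)]  |A|=1281.3936
3. ⊥bis P7·P1 via (32.57,47.765): [(0, 2.2141) (31.3443, 44.4802) (37.5086, 61) (0, 61)]  |A|=1231.1188
4. ⊥bis P7·P2 via (11.295,47): [(0, 55.4173) (25.4114, 36.4801) (31.3443, 44.4802) (37.5086, 61) (0, 61)]  |A|=555.1332
5. ⊥bis P7·P3 via (17.955,43.375): [(0, 55.4173) (16.4633, 43.1484) (31.7116, 45.4645) (37.5086, 61) (0, 61)]  |A|=492.4797
6. ⊥bis P7·P4 via (19.66,37.855): [(0, 55.4173) (16.4633, 43.1484) (31.7116, 45.4645) (37.5086, 61) (0, 61)]  |A|=492.4797
7. ⊥bis P7·P5 via (15.35,47.325): [(0, 55.4173) (9.6574, 48.2204) (29.4056, 45.1143) (31.7116, 45.4645) (37.5086, 61) (0, 61)]  |A|=452.969
8. ⊥bis P7·P6 via (26.19,44.805): [(0, 55.4173) (9.6574, 48.2204) (26.8432, 45.5173) (35.0851, 54.5051) (37.5086, 61) (0, 61)]  |A|=429.9599
9. ⊥bis P7·P8 via (17.19,32.14): [(0, 55.4173) (9.6574, 48.2204) (26.8432, 45.5173) (35.0851, 54.5051) (37.5086, 61) (0, 61)]  |A|=429.9599
10. canonical 6-gon: [(0, 55.4173) (9.6574, 48.2204) (26.8432, 45.5173) (35.0851, 54.5051) (37.5086, 61) (0, 61)]
11. shoelace: 429.9599

Area of P7's cell: 429.9599 (6 vertices)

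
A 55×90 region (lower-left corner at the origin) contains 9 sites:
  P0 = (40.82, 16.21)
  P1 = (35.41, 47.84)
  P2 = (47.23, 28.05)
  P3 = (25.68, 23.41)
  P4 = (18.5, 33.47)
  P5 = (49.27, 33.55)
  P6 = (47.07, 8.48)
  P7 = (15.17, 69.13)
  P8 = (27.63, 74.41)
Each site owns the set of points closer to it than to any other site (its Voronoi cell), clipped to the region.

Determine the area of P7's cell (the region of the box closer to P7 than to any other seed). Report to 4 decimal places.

1. box [0,55]×[0,90]: [(0, 0) (55, 0) (55, 90) (0, 90)]
2. ⊥bis P7·P0 via (27.995,42.67): [(0, 29.101) (55, 55.7592) (55, 90) (0, 90)]  |A|=2616.3458
3. ⊥bis P7·P1 via (25.29,58.485): [(0, 34.4423) (55, 86.7297) (55, 90) (0, 90)]  |A|=1617.7697
4. ⊥bis P7·P2 via (31.2,48.59): [(0, 34.4423) (55, 86.7297) (55, 90) (0, 90)]  |A|=1617.7697
5. ⊥bis P7·P3 via (20.425,46.27): [(0, 41.5748) (9.8952, 43.8494) (55, 86.7297) (55, 90) (0, 90)]  |A|=1582.4812
6. ⊥bis P7·P4 via (16.835,51.3): [(0, 49.7279) (17.83, 51.3929) (55, 86.7297) (55, 90) (0, 90)]  |A|=1481.4983
7. ⊥bis P7·P5 via (32.22,51.34): [(0, 49.7279) (17.83, 51.3929) (55, 86.7297) (55, 90) (0, 90)]  |A|=1481.4983
8. ⊥bis P7·P6 via (31.12,38.805): [(0, 49.7279) (17.83, 51.3929) (55, 86.7297) (55, 90) (0, 90)]  |A|=1481.4983
9. ⊥bis P7·P8 via (21.4,71.77): [(0, 49.7279) (17.83, 51.3929) (26.53, 59.6639) (13.6749, 90) (0, 90)]  |A|=808.125
10. canonical 5-gon: [(0, 49.7279) (17.83, 51.3929) (26.53, 59.6639) (13.6749, 90) (0, 90)]
11. shoelace: 808.125

Area of P7's cell: 808.1250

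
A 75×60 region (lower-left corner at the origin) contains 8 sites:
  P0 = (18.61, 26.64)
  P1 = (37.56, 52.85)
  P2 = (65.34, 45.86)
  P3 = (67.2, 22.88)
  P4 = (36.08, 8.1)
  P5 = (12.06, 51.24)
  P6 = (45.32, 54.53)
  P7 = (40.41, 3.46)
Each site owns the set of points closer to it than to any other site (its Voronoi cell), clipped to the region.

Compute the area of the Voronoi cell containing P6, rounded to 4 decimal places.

1. box [0,75]×[0,60]: [(0, 0) (75, 0) (75, 60) (0, 60)]
2. ⊥bis P6·P0 via (31.965,40.585): [(74.343, 0) (75, 0) (75, 60) (11.6923, 60)]  |A|=1918.9424
3. ⊥bis P6·P1 via (41.44,53.69): [(47.4976, 25.7095) (74.343, 0) (75, 0) (75, 60) (40.0739, 60)]  |A|=1432.3328
4. ⊥bis P6·P2 via (55.33,50.195): [(46.5739, 29.9762) (59.5762, 60) (40.0739, 60)]  |A|=292.7665
5. ⊥bis P6·P3 via (56.26,38.705): [(46.1911, 31.7443) (47.8304, 32.8775) (59.5762, 60) (40.0739, 60)]  |A|=291.1005
6. ⊥bis P6·P4 via (40.7,31.315): [(46.1911, 31.7443) (47.8304, 32.8775) (59.5762, 60) (40.0739, 60)]  |A|=291.1005
7. ⊥bis P6·P5 via (28.69,52.885): [(46.1911, 31.7443) (47.8304, 32.8775) (59.5762, 60) (40.0739, 60)]  |A|=291.1005
8. ⊥bis P6·P7 via (42.865,28.995): [(46.1911, 31.7443) (47.8304, 32.8775) (59.5762, 60) (40.0739, 60)]  |A|=291.1005
9. canonical 4-gon: [(46.1911, 31.7443) (47.8304, 32.8775) (59.5762, 60) (40.0739, 60)]
10. shoelace: 291.1005

Area of P6's cell: 291.1005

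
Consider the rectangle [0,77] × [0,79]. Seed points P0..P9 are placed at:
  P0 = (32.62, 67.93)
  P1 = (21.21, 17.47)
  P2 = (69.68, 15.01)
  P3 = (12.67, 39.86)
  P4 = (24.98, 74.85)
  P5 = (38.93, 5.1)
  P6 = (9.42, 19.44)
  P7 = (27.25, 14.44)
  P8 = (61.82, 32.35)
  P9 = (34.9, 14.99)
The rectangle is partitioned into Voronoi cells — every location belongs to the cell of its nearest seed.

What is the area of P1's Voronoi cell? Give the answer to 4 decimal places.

1. box [0,77]×[0,79]: [(0, 0) (77, 0) (77, 79) (0, 79)]
2. ⊥bis P1·P0 via (26.915,42.7): [(0, 48.786) (0, 0) (77, 0) (77, 31.3748)]  |A|=3086.1911
3. ⊥bis P1·P2 via (45.445,16.24): [(46.5624, 38.2573) (0, 48.786) (0, 0) (44.6208, 0)]  |A|=1989.3337
4. ⊥bis P1·P3 via (16.94,28.665): [(46.5624, 38.2573) (43.7539, 38.8924) (0, 22.2037) (0, 0) (44.6208, 0)]  |A|=1407.7941
5. ⊥bis P1·P4 via (23.095,46.16): [(46.5624, 38.2573) (43.7539, 38.8924) (0, 22.2037) (0, 0) (44.6208, 0)]  |A|=1407.7941
6. ⊥bis P1·P5 via (30.07,11.285): [(46.3793, 34.648) (46.5624, 38.2573) (43.7539, 38.8924) (0, 22.2037) (0, 0) (22.1922, 0)]  |A|=1019.2409
7. ⊥bis P1·P6 via (15.315,18.455): [(46.3793, 34.648) (46.5624, 38.2573) (43.7539, 38.8924) (17.0265, 28.698) (12.2313, 0) (22.1922, 0)]  |A|=654.7073
8. ⊥bis P1·P7 via (24.23,15.955): [(33.8396, 35.1109) (17.0265, 28.698) (12.2313, 0) (16.2261, 0)]  |A|=296.0058
9. ⊥bis P1·P8 via (41.515,24.91): [(33.8396, 35.1109) (17.0265, 28.698) (12.2313, 0) (16.2261, 0)]  |A|=296.0058
10. ⊥bis P1·P9 via (28.055,16.23): [(30.139, 27.734) (31.2999, 34.1421) (17.0265, 28.698) (12.2313, 0) (16.2261, 0)]  |A|=288.4304
11. canonical 5-gon: [(30.139, 27.734) (31.2999, 34.1421) (17.0265, 28.698) (12.2313, 0) (16.2261, 0)]
12. shoelace: 288.4304

Area of P1's cell: 288.4304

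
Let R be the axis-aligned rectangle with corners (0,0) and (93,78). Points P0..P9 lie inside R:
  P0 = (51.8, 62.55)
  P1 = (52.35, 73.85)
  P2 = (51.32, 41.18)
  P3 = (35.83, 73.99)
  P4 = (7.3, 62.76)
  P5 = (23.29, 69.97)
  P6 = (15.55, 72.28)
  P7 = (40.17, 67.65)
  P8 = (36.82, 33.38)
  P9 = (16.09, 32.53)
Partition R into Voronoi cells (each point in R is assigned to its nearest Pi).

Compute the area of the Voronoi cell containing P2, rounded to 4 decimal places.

Area of P2's cell: 2201.3133

1. box [0,93]×[0,78]: [(0, 0) (93, 0) (93, 78) (0, 78)]
2. ⊥bis P2·P0 via (51.56,51.865): [(0, 53.0231) (0, 0) (93, 0) (93, 50.9342)]  |A|=4834.0149
3. ⊥bis P2·P1 via (51.835,57.515): [(0, 53.0231) (0, 0) (93, 0) (93, 50.9342)]  |A|=4834.0149
4. ⊥bis P2·P3 via (43.575,57.585): [(32.3721, 52.296) (0, 37.0127) (0, 0) (93, 0) (93, 50.9342)]  |A|=4574.8696
5. ⊥bis P2·P4 via (29.31,51.97): [(32.3721, 52.296) (28.5958, 50.5131) (3.8327, 0) (93, 0) (93, 50.9342)]  |A|=3948.8658
6. ⊥bis P2·P5 via (37.305,55.575): [(33.9018, 52.2616) (25.3907, 43.9752) (3.8327, 0) (93, 0) (93, 50.9342)]  |A|=3932.8943
7. ⊥bis P2·P6 via (33.435,56.73): [(33.9018, 52.2616) (25.3907, 43.9752) (3.8327, 0) (93, 0) (93, 50.9342)]  |A|=3932.8943
8. ⊥bis P2·P7 via (45.745,54.415): [(40.2922, 52.1181) (28.7687, 47.264) (25.3907, 43.9752) (3.8327, 0) (93, 0) (93, 50.9342)]  |A|=3916.5577
9. ⊥bis P2·P8 via (44.07,37.28): [(40.2922, 52.1181) (36.8648, 50.6744) (64.1241, 0) (93, 0) (93, 50.9342)]  |A|=2201.3133
10. ⊥bis P2·P9 via (33.705,36.855): [(40.2922, 52.1181) (36.8648, 50.6744) (64.1241, 0) (93, 0) (93, 50.9342)]  |A|=2201.3133
11. canonical 5-gon: [(40.2922, 52.1181) (36.8648, 50.6744) (64.1241, 0) (93, 0) (93, 50.9342)]
12. shoelace: 2201.3133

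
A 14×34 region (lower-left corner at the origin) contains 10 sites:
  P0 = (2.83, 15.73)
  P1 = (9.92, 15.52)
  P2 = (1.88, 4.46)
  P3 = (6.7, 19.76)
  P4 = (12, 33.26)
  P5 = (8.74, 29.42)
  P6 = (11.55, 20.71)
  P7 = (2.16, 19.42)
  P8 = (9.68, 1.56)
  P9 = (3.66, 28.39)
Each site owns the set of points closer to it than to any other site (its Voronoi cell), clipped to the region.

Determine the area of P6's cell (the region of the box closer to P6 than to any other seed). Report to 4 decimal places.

1. box [0,14]×[0,34]: [(0, 0) (14, 0) (14, 34) (0, 34)]
2. ⊥bis P6·P0 via (7.19,18.22): [(0, 30.8097) (14, 6.2957) (14, 34) (0, 34)]  |A|=216.2623
3. ⊥bis P6·P1 via (10.735,18.115): [(0, 30.8097) (6.4883, 19.4488) (14, 17.0896) (14, 34) (0, 34)]  |A|=175.7218
4. ⊥bis P6·P2 via (6.715,12.585): [(0, 30.8097) (6.4883, 19.4488) (14, 17.0896) (14, 34) (0, 34)]  |A|=175.7218
5. ⊥bis P6·P3 via (9.125,20.235): [(9.4619, 18.5148) (14, 17.0896) (14, 34) (6.4288, 34)]  |A|=96.9912
6. ⊥bis P6·P4 via (11.775,26.985): [(7.7747, 27.1284) (9.4619, 18.5148) (14, 17.0896) (14, 26.9052)]  |A|=48.8947
7. ⊥bis P6·P5 via (10.145,25.065): [(8.2958, 24.4684) (9.4619, 18.5148) (14, 17.0896) (14, 26.3087)]  |A|=38.9718
8. ⊥bis P6·P7 via (6.855,20.065): [(8.2958, 24.4684) (9.4619, 18.5148) (14, 17.0896) (14, 26.3087)]  |A|=38.9718
9. ⊥bis P6·P8 via (10.615,11.135): [(8.2958, 24.4684) (9.4619, 18.5148) (14, 17.0896) (14, 26.3087)]  |A|=38.9718
10. ⊥bis P6·P9 via (7.605,24.55): [(8.2958, 24.4684) (9.4619, 18.5148) (14, 17.0896) (14, 26.3087)]  |A|=38.9718
11. canonical 4-gon: [(8.2958, 24.4684) (9.4619, 18.5148) (14, 17.0896) (14, 26.3087)]
12. shoelace: 38.9718

Area of P6's cell: 38.9718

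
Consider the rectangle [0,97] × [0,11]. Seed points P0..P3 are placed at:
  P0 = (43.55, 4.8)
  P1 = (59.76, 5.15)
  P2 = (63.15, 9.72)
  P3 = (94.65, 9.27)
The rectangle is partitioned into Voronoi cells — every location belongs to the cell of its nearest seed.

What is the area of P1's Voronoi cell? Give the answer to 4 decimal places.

Area of P1's cell: 136.6186

1. box [0,97]×[0,11]: [(0, 0) (97, 0) (97, 11) (0, 11)]
2. ⊥bis P1·P0 via (51.655,4.975): [(51.7624, 0) (97, 0) (97, 11) (51.5249, 11)]  |A|=498.9197
3. ⊥bis P1·P2 via (61.455,7.435): [(51.7624, 0) (71.478, 0) (56.6491, 11) (51.5249, 11)]  |A|=136.6186
4. ⊥bis P1·P3 via (77.205,7.21): [(51.7624, 0) (71.478, 0) (56.6491, 11) (51.5249, 11)]  |A|=136.6186
5. canonical 4-gon: [(51.7624, 0) (71.478, 0) (56.6491, 11) (51.5249, 11)]
6. shoelace: 136.6186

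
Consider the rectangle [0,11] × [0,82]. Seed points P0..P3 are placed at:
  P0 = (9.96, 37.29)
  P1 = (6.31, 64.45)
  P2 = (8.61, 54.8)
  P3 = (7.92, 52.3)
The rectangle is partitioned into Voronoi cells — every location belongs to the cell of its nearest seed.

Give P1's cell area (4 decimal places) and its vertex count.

1. box [0,11]×[0,82]: [(0, 0) (11, 0) (11, 82) (0, 82)]
2. ⊥bis P1·P0 via (8.135,50.87): [(0, 49.7767) (11, 51.255) (11, 82) (0, 82)]  |A|=346.3253
3. ⊥bis P1·P2 via (7.46,59.625): [(0, 57.847) (11, 60.4687) (11, 82) (0, 82)]  |A|=251.2637
4. ⊥bis P1·P3 via (7.115,58.375): [(0, 57.847) (11, 60.4687) (11, 82) (0, 82)]  |A|=251.2637
5. canonical 4-gon: [(0, 57.847) (11, 60.4687) (11, 82) (0, 82)]
6. shoelace: 251.2637

Area of P1's cell: 251.2637 (4 vertices)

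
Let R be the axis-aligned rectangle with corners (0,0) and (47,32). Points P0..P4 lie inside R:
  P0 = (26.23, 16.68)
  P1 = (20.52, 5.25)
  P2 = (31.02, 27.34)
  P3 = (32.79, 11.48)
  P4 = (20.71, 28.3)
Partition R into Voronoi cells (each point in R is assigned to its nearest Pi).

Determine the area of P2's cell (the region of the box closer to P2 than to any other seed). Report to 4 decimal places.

Area of P2's cell: 237.3659

1. box [0,47]×[0,32]: [(0, 0) (47, 0) (47, 32) (0, 32)]
2. ⊥bis P2·P0 via (28.625,22.01): [(47, 13.7533) (47, 32) (6.3926, 32)]  |A|=370.4756
3. ⊥bis P2·P1 via (25.77,16.295): [(47, 13.7533) (47, 32) (6.3926, 32)]  |A|=370.4756
4. ⊥bis P2·P3 via (31.905,19.41): [(33.9126, 19.6341) (47, 21.0946) (47, 32) (6.3926, 32)]  |A|=322.4363
5. ⊥bis P2·P4 via (25.865,27.82): [(25.4566, 23.4337) (33.9126, 19.6341) (47, 21.0946) (47, 32) (26.2542, 32)]  |A|=237.3659
6. canonical 5-gon: [(25.4566, 23.4337) (33.9126, 19.6341) (47, 21.0946) (47, 32) (26.2542, 32)]
7. shoelace: 237.3659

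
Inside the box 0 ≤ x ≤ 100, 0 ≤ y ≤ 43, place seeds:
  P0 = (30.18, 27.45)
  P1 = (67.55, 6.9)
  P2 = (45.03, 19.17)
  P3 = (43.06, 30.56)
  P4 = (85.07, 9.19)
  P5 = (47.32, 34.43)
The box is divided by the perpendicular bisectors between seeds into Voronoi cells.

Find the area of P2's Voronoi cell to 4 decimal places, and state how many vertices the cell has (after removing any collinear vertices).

Area of P2's cell: 612.4110 (5 vertices)

1. box [0,100]×[0,43]: [(0, 0) (100, 0) (100, 43) (0, 43)]
2. ⊥bis P2·P0 via (37.605,23.31): [(24.6079, 0) (100, 0) (100, 43) (48.5837, 43)]  |A|=2726.3811
3. ⊥bis P2·P1 via (56.29,13.035): [(24.6079, 0) (49.1879, 0) (72.6164, 43) (48.5837, 43)]  |A|=1045.1734
4. ⊥bis P2·P3 via (44.045,24.865): [(37.8772, 23.7982) (24.6079, 0) (49.1879, 0) (64.6801, 28.434)]  |A|=637.6281
5. ⊥bis P2·P4 via (65.05,14.18): [(37.8772, 23.7982) (24.6079, 0) (49.1879, 0) (64.6801, 28.434)]  |A|=637.6281
6. ⊥bis P2·P5 via (46.175,26.8): [(51.0248, 26.0722) (37.8772, 23.7982) (24.6079, 0) (49.1879, 0) (62.4585, 24.3564)]  |A|=612.411
7. canonical 5-gon: [(51.0248, 26.0722) (37.8772, 23.7982) (24.6079, 0) (49.1879, 0) (62.4585, 24.3564)]
8. shoelace: 612.411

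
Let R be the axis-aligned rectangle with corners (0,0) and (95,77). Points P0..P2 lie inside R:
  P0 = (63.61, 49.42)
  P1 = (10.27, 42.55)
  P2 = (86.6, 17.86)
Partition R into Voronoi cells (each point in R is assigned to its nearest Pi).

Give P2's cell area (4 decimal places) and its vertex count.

Area of P2's cell: 1544.9777 (4 vertices)

1. box [0,95]×[0,77]: [(0, 0) (95, 0) (95, 77) (0, 77)]
2. ⊥bis P2·P0 via (75.105,33.64): [(28.925, 0) (95, 0) (95, 48.1326)]  |A|=1590.1806
3. ⊥bis P2·P1 via (48.435,30.205): [(41.6672, 9.2821) (38.6648, 0) (95, 0) (95, 48.1326)]  |A|=1544.9777
4. canonical 4-gon: [(41.6672, 9.2821) (38.6648, 0) (95, 0) (95, 48.1326)]
5. shoelace: 1544.9777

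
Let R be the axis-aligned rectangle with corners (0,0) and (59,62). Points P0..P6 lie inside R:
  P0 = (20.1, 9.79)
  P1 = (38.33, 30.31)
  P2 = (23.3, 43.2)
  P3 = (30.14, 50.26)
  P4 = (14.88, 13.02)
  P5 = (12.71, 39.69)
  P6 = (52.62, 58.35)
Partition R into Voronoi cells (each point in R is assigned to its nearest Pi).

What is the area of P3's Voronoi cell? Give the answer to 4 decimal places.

Area of P3's cell: 415.4617

1. box [0,59]×[0,62]: [(0, 0) (59, 0) (59, 62) (0, 62)]
2. ⊥bis P3·P0 via (25.12,30.025): [(0, 36.2569) (59, 21.6199) (59, 62) (0, 62)]  |A|=1950.6351
3. ⊥bis P3·P1 via (34.235,40.285): [(0, 36.2569) (15.2233, 32.4802) (59, 50.4517) (59, 62) (0, 62)]  |A|=1319.5551
4. ⊥bis P3·P2 via (26.72,46.73): [(33.6291, 40.0362) (59, 50.4517) (59, 62) (10.9589, 62)]  |A|=674.0778
5. ⊥bis P3·P4 via (22.51,31.64): [(33.6291, 40.0362) (59, 50.4517) (59, 62) (10.9589, 62)]  |A|=674.0778
6. ⊥bis P3·P5 via (21.425,44.975): [(11.3025, 61.6671) (33.6291, 40.0362) (59, 50.4517) (59, 62) (11.1006, 62)]  |A|=674.0542
7. ⊥bis P3·P6 via (41.38,54.305): [(11.3025, 61.6671) (33.6291, 40.0362) (44.8563, 44.6453) (38.6108, 62) (11.1006, 62)]  |A|=415.4617
8. canonical 5-gon: [(11.3025, 61.6671) (33.6291, 40.0362) (44.8563, 44.6453) (38.6108, 62) (11.1006, 62)]
9. shoelace: 415.4617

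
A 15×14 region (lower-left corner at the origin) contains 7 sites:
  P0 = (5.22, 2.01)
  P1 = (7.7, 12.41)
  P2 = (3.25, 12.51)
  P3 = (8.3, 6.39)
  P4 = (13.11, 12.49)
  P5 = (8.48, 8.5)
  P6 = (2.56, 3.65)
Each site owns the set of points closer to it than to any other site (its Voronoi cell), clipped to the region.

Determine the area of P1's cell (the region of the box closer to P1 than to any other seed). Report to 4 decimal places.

1. box [0,15]×[0,14]: [(0, 0) (15, 0) (15, 14) (0, 14)]
2. ⊥bis P1·P0 via (6.46,7.21): [(0, 8.7505) (15, 5.1735) (15, 14) (0, 14)]  |A|=105.57
3. ⊥bis P1·P2 via (5.475,12.46): [(5.3629, 7.4716) (15, 5.1735) (15, 14) (5.5096, 14)]  |A|=73.5092
4. ⊥bis P1·P3 via (8,9.4): [(5.4004, 9.1409) (15, 10.0977) (15, 14) (5.5096, 14)]  |A|=41.7877
5. ⊥bis P1·P4 via (10.405,12.45): [(5.4004, 9.1409) (10.4465, 9.6438) (10.3821, 14) (5.5096, 14)]  |A|=22.8449
6. ⊥bis P1·P5 via (8.09,10.455): [(5.418, 9.922) (10.4276, 10.9213) (10.3821, 14) (5.5096, 14)]  |A|=17.6693
7. ⊥bis P1·P6 via (5.13,8.03): [(5.418, 9.922) (10.4276, 10.9213) (10.3821, 14) (5.5096, 14)]  |A|=17.6693
8. canonical 4-gon: [(5.418, 9.922) (10.4276, 10.9213) (10.3821, 14) (5.5096, 14)]
9. shoelace: 17.6693

Area of P1's cell: 17.6693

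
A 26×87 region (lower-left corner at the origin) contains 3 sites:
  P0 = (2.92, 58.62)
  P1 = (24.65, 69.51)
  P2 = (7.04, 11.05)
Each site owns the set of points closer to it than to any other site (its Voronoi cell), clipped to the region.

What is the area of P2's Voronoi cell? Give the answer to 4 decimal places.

Area of P2's cell: 923.7698

1. box [0,26]×[0,87]: [(0, 0) (26, 0) (26, 87) (0, 87)]
2. ⊥bis P2·P0 via (4.98,34.835): [(0, 34.4037) (0, 0) (26, 0) (26, 36.6555)]  |A|=923.7698
3. ⊥bis P2·P1 via (15.845,40.28): [(0, 34.4037) (0, 0) (26, 0) (26, 36.6555)]  |A|=923.7698
4. canonical 4-gon: [(0, 34.4037) (0, 0) (26, 0) (26, 36.6555)]
5. shoelace: 923.7698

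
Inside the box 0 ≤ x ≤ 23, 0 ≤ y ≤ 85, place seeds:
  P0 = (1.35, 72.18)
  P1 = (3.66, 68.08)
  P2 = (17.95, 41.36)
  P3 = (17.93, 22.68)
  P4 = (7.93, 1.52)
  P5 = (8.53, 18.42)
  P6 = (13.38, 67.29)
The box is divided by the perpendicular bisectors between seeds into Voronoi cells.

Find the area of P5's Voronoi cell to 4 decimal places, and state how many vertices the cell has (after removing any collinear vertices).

1. box [0,23]×[0,85]: [(0, 0) (23, 0) (23, 85) (0, 85)]
2. ⊥bis P5·P0 via (4.94,45.3): [(0, 44.6402) (0, 0) (23, 0) (23, 47.712)]  |A|=1062.051
3. ⊥bis P5·P1 via (6.095,43.25): [(0, 42.6523) (0, 0) (23, 0) (23, 44.9078)]  |A|=1006.9412
4. ⊥bis P5·P2 via (13.24,29.89): [(0, 35.3268) (0, 0) (23, 0) (23, 25.8822)]  |A|=703.9037
5. ⊥bis P5·P3 via (13.23,20.55): [(8.0271, 32.0306) (0, 35.3268) (0, 0) (22.5431, 0)]  |A|=502.8201
6. ⊥bis P5·P4 via (8.23,9.97): [(18.1849, 9.6166) (8.0271, 32.0306) (0, 35.3268) (0, 10.2622)]  |A|=301.1179
7. ⊥bis P5·P6 via (10.955,42.855): [(18.1849, 9.6166) (8.0271, 32.0306) (0, 35.3268) (0, 10.2622)]  |A|=301.1179
8. canonical 4-gon: [(18.1849, 9.6166) (8.0271, 32.0306) (0, 35.3268) (0, 10.2622)]
9. shoelace: 301.1179

Area of P5's cell: 301.1179 (4 vertices)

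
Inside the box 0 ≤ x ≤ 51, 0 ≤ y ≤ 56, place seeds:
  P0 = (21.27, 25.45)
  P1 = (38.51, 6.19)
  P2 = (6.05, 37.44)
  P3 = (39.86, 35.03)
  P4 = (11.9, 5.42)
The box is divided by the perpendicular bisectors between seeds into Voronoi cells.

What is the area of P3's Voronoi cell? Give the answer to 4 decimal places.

1. box [0,51]×[0,56]: [(0, 0) (51, 0) (51, 56) (0, 56)]
2. ⊥bis P3·P0 via (30.565,30.24): [(46.1486, 0) (51, 0) (51, 56) (17.2901, 56)]  |A|=1079.7169
3. ⊥bis P3·P1 via (39.185,20.61): [(35.4372, 20.7854) (51, 20.0569) (51, 56) (17.2901, 56)]  |A|=873.2269
4. ⊥bis P3·P2 via (22.955,36.235): [(23.5043, 43.9413) (35.4372, 20.7854) (51, 20.0569) (51, 56) (24.3639, 56)]  |A|=830.5765
5. ⊥bis P3·P4 via (25.88,20.225): [(23.5043, 43.9413) (35.4372, 20.7854) (51, 20.0569) (51, 56) (24.3639, 56)]  |A|=830.5765
6. canonical 5-gon: [(23.5043, 43.9413) (35.4372, 20.7854) (51, 20.0569) (51, 56) (24.3639, 56)]
7. shoelace: 830.5765

Area of P3's cell: 830.5765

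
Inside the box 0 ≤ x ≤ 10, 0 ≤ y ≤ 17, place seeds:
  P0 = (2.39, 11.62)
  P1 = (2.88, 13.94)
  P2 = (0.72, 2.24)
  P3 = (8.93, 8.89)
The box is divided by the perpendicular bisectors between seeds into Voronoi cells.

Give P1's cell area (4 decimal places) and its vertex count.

Area of P1's cell: 37.9795 (5 vertices)

1. box [0,10]×[0,17]: [(0, 0) (10, 0) (10, 17) (0, 17)]
2. ⊥bis P1·P0 via (2.635,12.78): [(0, 13.3365) (10, 11.2245) (10, 17) (0, 17)]  |A|=47.195
3. ⊥bis P1·P2 via (1.8,8.09): [(0, 13.3365) (10, 11.2245) (10, 17) (0, 17)]  |A|=47.195
4. ⊥bis P1·P3 via (5.905,11.415): [(0, 13.3365) (6.3835, 11.9883) (10, 16.3209) (10, 17) (0, 17)]  |A|=37.9795
5. canonical 5-gon: [(0, 13.3365) (6.3835, 11.9883) (10, 16.3209) (10, 17) (0, 17)]
6. shoelace: 37.9795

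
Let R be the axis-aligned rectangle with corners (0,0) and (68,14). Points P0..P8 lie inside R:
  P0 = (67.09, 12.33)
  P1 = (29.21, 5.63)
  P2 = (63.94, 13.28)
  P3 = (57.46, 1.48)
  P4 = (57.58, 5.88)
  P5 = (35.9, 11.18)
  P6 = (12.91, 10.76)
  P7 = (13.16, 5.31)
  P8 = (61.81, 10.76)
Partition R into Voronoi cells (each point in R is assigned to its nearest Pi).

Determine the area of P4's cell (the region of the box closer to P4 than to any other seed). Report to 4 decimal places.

1. box [0,68]×[0,14]: [(0, 0) (68, 0) (68, 14) (0, 14)]
2. ⊥bis P4·P0 via (62.335,9.105): [(0, 0) (68, 0) (68, 0.7524) (59.015, 14) (0, 14)]  |A|=892.4856
3. ⊥bis P4·P1 via (43.395,5.755): [(43.4457, 0) (68, 0) (68, 0.7524) (59.015, 14) (43.3223, 14)]  |A|=285.1091
4. ⊥bis P4·P2 via (60.76,9.58): [(43.4457, 0) (68, 0) (68, 0.7524) (63.7638, 6.9984) (55.6172, 14) (43.3223, 14)]  |A|=273.214
5. ⊥bis P4·P3 via (57.52,3.68): [(43.4099, 4.0648) (66.1745, 3.444) (63.7638, 6.9984) (55.6172, 14) (43.3223, 14)]  |A|=183.9892
6. ⊥bis P4·P5 via (46.74,8.53): [(45.6336, 4.0042) (66.1745, 3.444) (63.7638, 6.9984) (55.6172, 14) (48.0772, 14)]  |A|=149.181
7. ⊥bis P4·P6 via (35.245,8.32): [(45.6336, 4.0042) (66.1745, 3.444) (63.7638, 6.9984) (55.6172, 14) (48.0772, 14)]  |A|=149.181
8. ⊥bis P4·P7 via (35.37,5.595): [(45.6336, 4.0042) (66.1745, 3.444) (63.7638, 6.9984) (55.6172, 14) (48.0772, 14)]  |A|=149.181
9. ⊥bis P4·P8 via (59.695,8.32): [(45.6336, 4.0042) (65.2926, 3.468) (53.1422, 14) (48.0772, 14)]  |A|=125.5809
10. canonical 4-gon: [(45.6336, 4.0042) (65.2926, 3.468) (53.1422, 14) (48.0772, 14)]
11. shoelace: 125.5809

Area of P4's cell: 125.5809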